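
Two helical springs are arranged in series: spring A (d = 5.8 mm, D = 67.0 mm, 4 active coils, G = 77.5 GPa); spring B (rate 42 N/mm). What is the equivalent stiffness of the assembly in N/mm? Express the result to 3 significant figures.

k_A = Gd⁴/(8D³N_a) = (77.5×10³)(5.8⁴)/(8·67.0³·4) = 9.1125 N/mm
Series: 1/k_eq = 1/9.1125 + 1/42 = 0.13355; k_eq = 7.4879 N/mm

7.49 N/mm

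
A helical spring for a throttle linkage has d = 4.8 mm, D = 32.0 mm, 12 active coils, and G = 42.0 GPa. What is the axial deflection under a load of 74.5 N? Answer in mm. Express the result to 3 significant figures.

k = Gd⁴/(8D³N_a) = (42.0×10³)(4.8⁴)/(8·32.0³·12) = 7.0875 N/mm
δ = F/k = 74.5 / 7.0875 = 10.511 mm

10.5 mm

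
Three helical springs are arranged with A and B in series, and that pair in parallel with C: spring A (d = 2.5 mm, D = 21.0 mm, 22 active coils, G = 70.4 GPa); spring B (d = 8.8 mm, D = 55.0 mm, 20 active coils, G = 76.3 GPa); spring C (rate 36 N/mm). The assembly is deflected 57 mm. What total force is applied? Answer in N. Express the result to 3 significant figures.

k_A = Gd⁴/(8D³N_a) = (70.4×10³)(2.5⁴)/(8·21.0³·22) = 1.6872 N/mm
k_B = Gd⁴/(8D³N_a) = (76.3×10³)(8.8⁴)/(8·55.0³·20) = 17.189 N/mm
Springs A,B series: k_AB = 1/(1/1.6872+1/17.189) = 1.5364 N/mm; parallel with C: k_eq = 1.5364+36 = 37.536 N/mm
F = k_eq·δ = 37.536·57 = 2139.6 N

2140 N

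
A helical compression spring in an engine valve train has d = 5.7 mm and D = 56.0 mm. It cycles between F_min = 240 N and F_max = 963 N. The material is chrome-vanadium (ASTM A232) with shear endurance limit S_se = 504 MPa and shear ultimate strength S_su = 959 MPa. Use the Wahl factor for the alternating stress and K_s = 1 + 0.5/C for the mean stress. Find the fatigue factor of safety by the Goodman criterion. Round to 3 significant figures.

0.876

C = D/d = 56.0/5.7 = 9.8246; K_W = (4C−1)/(4C−4)+0.615/C = 1.1476; K_s = 1+0.5/C = 1.0509
F_a = (F_max−F_min)/2 = 361.5 N; F_m = (F_max+F_min)/2 = 601.5 N
τ_a = K_W·8F_aD/(πd³) = 1.1476 × 278.36 = 319.45 MPa
τ_m = K_s·8F_mD/(πd³) = 1.0509 × 463.17 = 486.74 MPa
Goodman: 1/n_f = τ_a/S_se + τ_m/S_su = 319.45/504 + 486.74/959 = 0.63382 + 0.50755 = 1.1414
n_f = 1/1.1414 = 0.8761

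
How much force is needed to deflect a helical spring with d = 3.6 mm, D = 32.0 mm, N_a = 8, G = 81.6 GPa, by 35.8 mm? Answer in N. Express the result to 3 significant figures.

k = Gd⁴/(8D³N_a) = (81.6×10³)(3.6⁴)/(8·32.0³·8) = 6.5354 N/mm
F = k·δ = 6.5354 × 35.8 = 233.97 N

234 N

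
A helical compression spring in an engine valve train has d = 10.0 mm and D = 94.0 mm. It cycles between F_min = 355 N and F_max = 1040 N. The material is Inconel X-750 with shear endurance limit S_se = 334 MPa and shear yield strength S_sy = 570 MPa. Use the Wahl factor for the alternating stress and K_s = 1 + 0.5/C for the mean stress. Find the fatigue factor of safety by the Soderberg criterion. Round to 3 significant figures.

C = D/d = 94.0/10.0 = 9.4000; K_W = (4C−1)/(4C−4)+0.615/C = 1.1547; K_s = 1+0.5/C = 1.0532
F_a = (F_max−F_min)/2 = 342.5 N; F_m = (F_max+F_min)/2 = 697.5 N
τ_a = K_W·8F_aD/(πd³) = 1.1547 × 81.984 = 94.668 MPa
τ_m = K_s·8F_mD/(πd³) = 1.0532 × 166.96 = 175.84 MPa
Soderberg: 1/n_f = τ_a/S_se + τ_m/S_sy = 94.668/334 + 175.84/570 = 0.28344 + 0.30849 = 0.59193
n_f = 1/0.59193 = 1.689

1.69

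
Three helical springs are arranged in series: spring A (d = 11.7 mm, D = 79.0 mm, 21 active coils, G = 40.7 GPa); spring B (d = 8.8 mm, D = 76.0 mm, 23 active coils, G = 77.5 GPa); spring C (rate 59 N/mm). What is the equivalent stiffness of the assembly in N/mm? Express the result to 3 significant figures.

3.34 N/mm

k_A = Gd⁴/(8D³N_a) = (40.7×10³)(11.7⁴)/(8·79.0³·21) = 9.2076 N/mm
k_B = Gd⁴/(8D³N_a) = (77.5×10³)(8.8⁴)/(8·76.0³·23) = 5.7541 N/mm
Series: 1/k_eq = 1/9.2076 + 1/5.7541 + 1/59 = 0.29935; k_eq = 3.3406 N/mm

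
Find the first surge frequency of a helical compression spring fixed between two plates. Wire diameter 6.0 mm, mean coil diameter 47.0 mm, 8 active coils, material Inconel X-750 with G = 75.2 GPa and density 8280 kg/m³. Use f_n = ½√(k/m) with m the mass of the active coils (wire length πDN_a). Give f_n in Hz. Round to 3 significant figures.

k = Gd⁴/(8D³N_a) = (75.2×10³)(6.0⁴)/(8·47.0³·8) = 14.667 N/mm = 14667 N/m
Wire length L = πDN_a = π·47.0·8 = 1181.2 mm
m = ρ·(πd²/4)·L = 8280 × 28.274×10⁻⁶ m² × 1.1812 m = 0.27654 kg
f_n = ½√(k/m) = 0.5·√(14667/0.27654) = 0.5·√(53038) = 115.15 Hz

115 Hz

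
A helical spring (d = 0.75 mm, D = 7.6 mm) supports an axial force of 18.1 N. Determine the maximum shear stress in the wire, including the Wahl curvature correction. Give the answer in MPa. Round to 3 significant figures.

Spring index C = D/d = 7.6/0.75 = 10.1333
K_W = (4C−1)/(4C−4) + 0.615/C = 39.533/36.533 + 0.0607 = 1.1428
τ₀ = 8FD/(πd³) = 8·18.1·7.6/(π·0.75³) = 1100.48/1.3254 = 830.33 MPa
τ_max = K·τ₀ = 1.1428 × 830.33 = 948.9 MPa

949 MPa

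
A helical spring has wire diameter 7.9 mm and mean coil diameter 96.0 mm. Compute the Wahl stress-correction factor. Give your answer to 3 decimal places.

1.118

C = D/d = 96.0/7.9 = 12.1519
K_W = (4C−1)/(4C−4) + 0.615/C = 47.608/44.608 + 0.0506 = 1.1179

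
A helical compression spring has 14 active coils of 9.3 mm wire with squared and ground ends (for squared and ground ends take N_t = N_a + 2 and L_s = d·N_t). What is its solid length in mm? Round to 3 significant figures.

squared and ground ends: N_t = N_a + 2 = 14 + 2 = 16
L_s = d·N_t = 9.3 × 16 = 148.8 mm

149 mm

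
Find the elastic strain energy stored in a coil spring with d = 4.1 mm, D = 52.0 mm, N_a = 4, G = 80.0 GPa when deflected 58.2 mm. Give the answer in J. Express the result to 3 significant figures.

8.51 J

k = Gd⁴/(8D³N_a) = (80.0×10³)(4.1⁴)/(8·52.0³·4) = 5.0242 N/mm
U = ½kδ² = 0.5 × 5.0242 × 58.2² = 8509.1 N·mm = 8.5091 J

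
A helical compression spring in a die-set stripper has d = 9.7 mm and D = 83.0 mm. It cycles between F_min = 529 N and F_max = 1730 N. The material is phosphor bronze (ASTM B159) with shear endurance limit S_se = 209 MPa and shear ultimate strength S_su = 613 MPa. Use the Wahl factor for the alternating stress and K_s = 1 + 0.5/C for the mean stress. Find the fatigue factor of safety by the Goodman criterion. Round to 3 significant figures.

0.812

C = D/d = 83.0/9.7 = 8.5567; K_W = (4C−1)/(4C−4)+0.615/C = 1.1711; K_s = 1+0.5/C = 1.0584
F_a = (F_max−F_min)/2 = 600.5 N; F_m = (F_max+F_min)/2 = 1129.5 N
τ_a = K_W·8F_aD/(πd³) = 1.1711 × 139.06 = 162.86 MPa
τ_m = K_s·8F_mD/(πd³) = 1.0584 × 261.57 = 276.86 MPa
Goodman: 1/n_f = τ_a/S_se + τ_m/S_su = 162.86/209 + 276.86/613 = 0.77924 + 0.45164 = 1.2309
n_f = 1/1.2309 = 0.8124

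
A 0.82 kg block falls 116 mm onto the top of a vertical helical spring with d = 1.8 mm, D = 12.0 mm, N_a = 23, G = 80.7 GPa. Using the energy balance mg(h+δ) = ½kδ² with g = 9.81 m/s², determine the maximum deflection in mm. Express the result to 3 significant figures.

29.7 mm

k = Gd⁴/(8D³N_a) = (80.7×10³)(1.8⁴)/(8·12.0³·23) = 2.6644 N/mm
W = mg = 0.82 × 9.81 = 8.0442 N
½kδ² − Wδ − Wh = 0 → δ = (W + √(W² + 2kWh))/k
δ = (8.0442 + √(64.709 + 4972.48))/2.6644 = (8.0442 + 70.973)/2.6644 = 29.657 mm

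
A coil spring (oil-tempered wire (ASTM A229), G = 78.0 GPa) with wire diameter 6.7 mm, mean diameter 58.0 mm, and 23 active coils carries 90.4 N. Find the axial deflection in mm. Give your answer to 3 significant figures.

20.6 mm

k = Gd⁴/(8D³N_a) = (78.0×10³)(6.7⁴)/(8·58.0³·23) = 4.3782 N/mm
δ = F/k = 90.4 / 4.3782 = 20.648 mm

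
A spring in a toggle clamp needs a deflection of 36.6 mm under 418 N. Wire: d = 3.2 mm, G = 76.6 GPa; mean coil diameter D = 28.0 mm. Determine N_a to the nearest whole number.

Required rate k = F/δ = 418/36.6 = 11.421 N/mm
N_a = Gd⁴/(8D³k) = (76.6×10³ × 3.2⁴)/(8 × 28.0³ × 11.421)
    = 8.03209e+06 / 2.00567e+06 = 4.005 → 4 coils

4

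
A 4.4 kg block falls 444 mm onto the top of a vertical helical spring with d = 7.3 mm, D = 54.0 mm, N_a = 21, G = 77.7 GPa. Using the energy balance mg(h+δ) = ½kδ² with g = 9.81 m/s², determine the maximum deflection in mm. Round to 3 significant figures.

k = Gd⁴/(8D³N_a) = (77.7×10³)(7.3⁴)/(8·54.0³·21) = 8.3411 N/mm
W = mg = 4.4 × 9.81 = 43.164 N
½kδ² − Wδ − Wh = 0 → δ = (W + √(W² + 2kWh))/k
δ = (43.164 + √(1863.1 + 319710))/8.3411 = (43.164 + 567.07)/8.3411 = 73.161 mm

73.2 mm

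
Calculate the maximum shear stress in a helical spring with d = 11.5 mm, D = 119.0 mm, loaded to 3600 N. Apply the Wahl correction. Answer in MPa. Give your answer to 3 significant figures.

Spring index C = D/d = 119.0/11.5 = 10.3478
K_W = (4C−1)/(4C−4) + 0.615/C = 40.391/37.391 + 0.0594 = 1.1397
τ₀ = 8FD/(πd³) = 8·3600·119.0/(π·11.5³) = 3.4272e+06/4778 = 717.29 MPa
τ_max = K·τ₀ = 1.1397 × 717.29 = 817.47 MPa

817 MPa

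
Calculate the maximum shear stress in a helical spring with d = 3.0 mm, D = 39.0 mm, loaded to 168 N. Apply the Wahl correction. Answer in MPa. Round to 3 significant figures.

Spring index C = D/d = 39.0/3.0 = 13.0000
K_W = (4C−1)/(4C−4) + 0.615/C = 51.000/48.000 + 0.0473 = 1.1098
τ₀ = 8FD/(πd³) = 8·168·39.0/(π·3.0³) = 52416/84.823 = 617.95 MPa
τ_max = K·τ₀ = 1.1098 × 617.95 = 685.8 MPa

686 MPa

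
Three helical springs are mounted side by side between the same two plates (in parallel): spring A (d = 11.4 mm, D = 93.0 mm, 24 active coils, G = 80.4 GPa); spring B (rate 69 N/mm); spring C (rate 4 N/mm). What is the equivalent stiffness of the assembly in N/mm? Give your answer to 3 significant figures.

k_A = Gd⁴/(8D³N_a) = (80.4×10³)(11.4⁴)/(8·93.0³·24) = 8.7928 N/mm
Parallel: k_eq = 8.7928 + 69 + 4 = 81.793 N/mm

81.8 N/mm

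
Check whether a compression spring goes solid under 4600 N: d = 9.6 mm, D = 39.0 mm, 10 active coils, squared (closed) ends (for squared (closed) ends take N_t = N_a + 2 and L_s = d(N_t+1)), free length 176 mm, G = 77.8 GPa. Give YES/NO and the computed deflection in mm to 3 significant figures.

NO, δ = 33.0 mm

k = Gd⁴/(8D³N_a) = (77.8×10³)(9.6⁴)/(8·39.0³·10) = 139.25 N/mm
N_t = 12; L_s = 9.6·13 = 124.8 mm; δ_solid = L₀ − L_s = 176 − 124.8 = 51.2 mm
δ = F/k = 4600/139.25 = 33.035 mm
δ < δ_solid → spring does not go solid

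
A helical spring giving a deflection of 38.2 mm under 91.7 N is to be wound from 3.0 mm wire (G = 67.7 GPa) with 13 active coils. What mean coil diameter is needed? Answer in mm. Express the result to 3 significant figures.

28.0 mm

Required rate k = F/δ = 91.7/38.2 = 2.4005 N/mm
D = (Gd⁴/(8N_a·k))^(1/3) = (67.7×10³·3.0⁴/(8·13·2.4005))^(1/3)
  = (21965.2)^(1/3) = 28.0056 mm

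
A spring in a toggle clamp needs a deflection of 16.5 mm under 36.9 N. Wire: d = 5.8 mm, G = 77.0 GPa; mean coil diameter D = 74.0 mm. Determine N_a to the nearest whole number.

12

Required rate k = F/δ = 36.9/16.5 = 2.2364 N/mm
N_a = Gd⁴/(8D³k) = (77.0×10³ × 5.8⁴)/(8 × 74.0³ × 2.2364)
    = 8.7137e+07 / 7.24983e+06 = 12.02 → 12 coils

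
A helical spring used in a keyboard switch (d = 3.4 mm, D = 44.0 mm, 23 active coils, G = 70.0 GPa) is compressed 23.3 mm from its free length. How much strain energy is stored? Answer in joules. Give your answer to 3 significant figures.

k = Gd⁴/(8D³N_a) = (70.0×10³)(3.4⁴)/(8·44.0³·23) = 0.59681 N/mm
U = ½kδ² = 0.5 × 0.59681 × 23.3² = 162 N·mm = 0.162 J

0.162 J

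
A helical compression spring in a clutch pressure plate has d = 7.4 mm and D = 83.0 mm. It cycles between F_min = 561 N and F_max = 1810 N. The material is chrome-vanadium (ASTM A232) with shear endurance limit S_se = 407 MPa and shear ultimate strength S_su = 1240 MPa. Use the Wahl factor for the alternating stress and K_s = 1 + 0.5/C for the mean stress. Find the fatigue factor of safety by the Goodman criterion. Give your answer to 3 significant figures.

C = D/d = 83.0/7.4 = 11.2162; K_W = (4C−1)/(4C−4)+0.615/C = 1.1282; K_s = 1+0.5/C = 1.0446
F_a = (F_max−F_min)/2 = 624.5 N; F_m = (F_max+F_min)/2 = 1185.5 N
τ_a = K_W·8F_aD/(πd³) = 1.1282 × 325.73 = 367.5 MPa
τ_m = K_s·8F_mD/(πd³) = 1.0446 × 618.34 = 645.9 MPa
Goodman: 1/n_f = τ_a/S_se + τ_m/S_su = 367.5/407 + 645.9/1240 = 0.90295 + 0.52089 = 1.4238
n_f = 1/1.4238 = 0.7023

0.702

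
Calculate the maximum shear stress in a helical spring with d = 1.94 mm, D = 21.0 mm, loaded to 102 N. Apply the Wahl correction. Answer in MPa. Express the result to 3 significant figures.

Spring index C = D/d = 21.0/1.94 = 10.8247
K_W = (4C−1)/(4C−4) + 0.615/C = 42.299/39.299 + 0.0568 = 1.1332
τ₀ = 8FD/(πd³) = 8·102·21.0/(π·1.94³) = 17136/22.938 = 747.06 MPa
τ_max = K·τ₀ = 1.1332 × 747.06 = 846.53 MPa

847 MPa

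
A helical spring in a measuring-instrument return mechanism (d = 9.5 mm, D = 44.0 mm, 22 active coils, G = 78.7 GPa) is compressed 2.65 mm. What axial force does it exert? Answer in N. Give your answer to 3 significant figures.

k = Gd⁴/(8D³N_a) = (78.7×10³)(9.5⁴)/(8·44.0³·22) = 42.756 N/mm
F = k·δ = 42.756 × 2.65 = 113.3 N

113 N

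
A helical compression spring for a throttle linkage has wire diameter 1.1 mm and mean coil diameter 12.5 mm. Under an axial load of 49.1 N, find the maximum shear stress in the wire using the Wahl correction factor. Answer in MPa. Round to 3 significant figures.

1320 MPa

Spring index C = D/d = 12.5/1.1 = 11.3636
K_W = (4C−1)/(4C−4) + 0.615/C = 44.455/41.455 + 0.0541 = 1.1265
τ₀ = 8FD/(πd³) = 8·49.1·12.5/(π·1.1³) = 4910/4.1815 = 1174.2 MPa
τ_max = K·τ₀ = 1.1265 × 1174.2 = 1322.8 MPa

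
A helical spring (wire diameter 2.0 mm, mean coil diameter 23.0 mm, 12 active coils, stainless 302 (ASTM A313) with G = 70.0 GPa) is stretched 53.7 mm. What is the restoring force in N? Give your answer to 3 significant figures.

k = Gd⁴/(8D³N_a) = (70.0×10³)(2.0⁴)/(8·23.0³·12) = 0.95888 N/mm
F = k·δ = 0.95888 × 53.7 = 51.492 N

51.5 N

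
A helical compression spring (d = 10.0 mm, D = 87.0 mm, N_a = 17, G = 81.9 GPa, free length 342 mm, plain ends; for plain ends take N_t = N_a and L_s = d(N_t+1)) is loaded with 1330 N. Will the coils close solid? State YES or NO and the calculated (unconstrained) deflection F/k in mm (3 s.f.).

k = Gd⁴/(8D³N_a) = (81.9×10³)(10.0⁴)/(8·87.0³·17) = 9.1451 N/mm
N_t = 17; L_s = 10.0·18 = 180 mm; δ_solid = L₀ − L_s = 342 − 180 = 162 mm
δ = F/k = 1330/9.1451 = 145.43 mm
δ < δ_solid → spring does not go solid

NO, δ = 145 mm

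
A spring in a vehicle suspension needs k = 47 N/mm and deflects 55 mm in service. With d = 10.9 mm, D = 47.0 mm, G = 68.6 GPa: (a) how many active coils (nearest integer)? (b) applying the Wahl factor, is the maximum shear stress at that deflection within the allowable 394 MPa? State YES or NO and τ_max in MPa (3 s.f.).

N_a = Gd⁴/(8D³k) = (68.6×10³)(10.9⁴)/(8·47.0³·47) = 24.81 → N_a = 25
Actual rate k = Gd⁴/(8D³·25) = 46.634 N/mm
Working load F = kδ = 46.634·55 = 2564.9 N
C = 47.0/10.9 = 4.3119; K_W = (4C−1)/(4C−4)+0.615/C = 1.3691
τ_max = K_W·8FD/(πd³) = 1.3691·237.04 = 324.53 MPa
τ_max ≤ 394 MPa → acceptable

(a) 25 coils; (b) YES, τ_max = 325 MPa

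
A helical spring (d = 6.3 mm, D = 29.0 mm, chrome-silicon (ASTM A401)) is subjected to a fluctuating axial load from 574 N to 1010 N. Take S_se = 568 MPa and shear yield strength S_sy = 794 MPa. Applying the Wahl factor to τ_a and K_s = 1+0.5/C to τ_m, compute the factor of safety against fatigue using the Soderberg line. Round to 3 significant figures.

C = D/d = 29.0/6.3 = 4.6032; K_W = (4C−1)/(4C−4)+0.615/C = 1.3418; K_s = 1+0.5/C = 1.1086
F_a = (F_max−F_min)/2 = 218 N; F_m = (F_max+F_min)/2 = 792 N
τ_a = K_W·8F_aD/(πd³) = 1.3418 × 64.383 = 86.386 MPa
τ_m = K_s·8F_mD/(πd³) = 1.1086 × 233.91 = 259.31 MPa
Soderberg: 1/n_f = τ_a/S_se + τ_m/S_sy = 86.386/568 + 259.31/794 = 0.15209 + 0.32659 = 0.47868
n_f = 1/0.47868 = 2.089

2.09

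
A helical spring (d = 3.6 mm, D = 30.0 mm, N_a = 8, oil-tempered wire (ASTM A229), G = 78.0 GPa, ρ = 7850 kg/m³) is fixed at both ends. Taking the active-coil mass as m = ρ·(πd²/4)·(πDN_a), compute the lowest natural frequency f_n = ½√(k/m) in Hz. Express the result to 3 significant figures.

177 Hz

k = Gd⁴/(8D³N_a) = (78.0×10³)(3.6⁴)/(8·30.0³·8) = 7.5816 N/mm = 7581.6 N/m
Wire length L = πDN_a = π·30.0·8 = 753.98 mm
m = ρ·(πd²/4)·L = 7850 × 10.179×10⁻⁶ m² × 0.75398 m = 0.060246 kg
f_n = ½√(k/m) = 0.5·√(7581.6/0.060246) = 0.5·√(1.2584e+05) = 177.37 Hz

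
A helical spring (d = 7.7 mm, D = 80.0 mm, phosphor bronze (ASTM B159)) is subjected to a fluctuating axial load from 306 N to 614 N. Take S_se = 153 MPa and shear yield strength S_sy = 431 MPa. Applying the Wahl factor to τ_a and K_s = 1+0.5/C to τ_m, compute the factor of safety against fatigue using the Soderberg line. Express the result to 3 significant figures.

0.989

C = D/d = 80.0/7.7 = 10.3896; K_W = (4C−1)/(4C−4)+0.615/C = 1.1391; K_s = 1+0.5/C = 1.0481
F_a = (F_max−F_min)/2 = 154 N; F_m = (F_max+F_min)/2 = 460 N
τ_a = K_W·8F_aD/(πd³) = 1.1391 × 68.719 = 78.276 MPa
τ_m = K_s·8F_mD/(πd³) = 1.0481 × 205.27 = 215.14 MPa
Soderberg: 1/n_f = τ_a/S_se + τ_m/S_sy = 78.276/153 + 215.14/431 = 0.51161 + 0.49917 = 1.0108
n_f = 1/1.0108 = 0.9893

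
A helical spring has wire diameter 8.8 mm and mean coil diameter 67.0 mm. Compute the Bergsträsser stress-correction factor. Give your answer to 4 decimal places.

1.1821

C = D/d = 67.0/8.8 = 7.6136
K_B = (4C+2)/(4C−3) = 32.455/27.455 = 1.1821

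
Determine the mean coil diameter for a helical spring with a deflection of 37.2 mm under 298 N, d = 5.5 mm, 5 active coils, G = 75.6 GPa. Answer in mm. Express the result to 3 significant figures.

Required rate k = F/δ = 298/37.2 = 8.0108 N/mm
D = (Gd⁴/(8N_a·k))^(1/3) = (75.6×10³·5.5⁴/(8·5·8.0108))^(1/3)
  = (215893)^(1/3) = 59.9901 mm

60.0 mm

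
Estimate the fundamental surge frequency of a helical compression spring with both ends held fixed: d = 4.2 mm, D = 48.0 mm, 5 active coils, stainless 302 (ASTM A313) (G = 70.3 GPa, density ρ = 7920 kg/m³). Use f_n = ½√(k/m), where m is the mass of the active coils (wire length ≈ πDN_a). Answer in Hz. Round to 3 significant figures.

122 Hz

k = Gd⁴/(8D³N_a) = (70.3×10³)(4.2⁴)/(8·48.0³·5) = 4.945 N/mm = 4945 N/m
Wire length L = πDN_a = π·48.0·5 = 753.98 mm
m = ρ·(πd²/4)·L = 7920 × 13.854×10⁻⁶ m² × 0.75398 m = 0.082732 kg
f_n = ½√(k/m) = 0.5·√(4945/0.082732) = 0.5·√(59771) = 122.24 Hz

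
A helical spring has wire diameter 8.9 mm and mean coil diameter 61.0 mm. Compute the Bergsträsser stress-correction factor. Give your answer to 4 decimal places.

C = D/d = 61.0/8.9 = 6.8539
K_B = (4C+2)/(4C−3) = 29.416/24.416 = 1.2048

1.2048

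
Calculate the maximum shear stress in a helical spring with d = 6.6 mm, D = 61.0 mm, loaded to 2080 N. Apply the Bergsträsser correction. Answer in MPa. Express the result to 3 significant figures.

Spring index C = D/d = 61.0/6.6 = 9.2424
K_B = (4C+2)/(4C−3) = 38.970/33.970 = 1.1472
τ₀ = 8FD/(πd³) = 8·2080·61.0/(π·6.6³) = 1.01504e+06/903.2 = 1123.8 MPa
τ_max = K·τ₀ = 1.1472 × 1123.8 = 1289.2 MPa

1290 MPa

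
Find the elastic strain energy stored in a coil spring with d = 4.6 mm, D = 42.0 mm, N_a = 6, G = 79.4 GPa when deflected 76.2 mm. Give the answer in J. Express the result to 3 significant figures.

29.0 J

k = Gd⁴/(8D³N_a) = (79.4×10³)(4.6⁴)/(8·42.0³·6) = 9.9968 N/mm
U = ½kδ² = 0.5 × 9.9968 × 76.2² = 29023 N·mm = 29.023 J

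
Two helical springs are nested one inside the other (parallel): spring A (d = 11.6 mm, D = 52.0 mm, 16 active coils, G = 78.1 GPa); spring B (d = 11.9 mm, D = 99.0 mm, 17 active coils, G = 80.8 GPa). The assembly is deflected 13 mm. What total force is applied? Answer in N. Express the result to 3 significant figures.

1180 N

k_A = Gd⁴/(8D³N_a) = (78.1×10³)(11.6⁴)/(8·52.0³·16) = 78.571 N/mm
k_B = Gd⁴/(8D³N_a) = (80.8×10³)(11.9⁴)/(8·99.0³·17) = 12.279 N/mm
Parallel: k_eq = 78.571 + 12.279 = 90.85 N/mm
F = k_eq·δ = 90.85·13 = 1181 N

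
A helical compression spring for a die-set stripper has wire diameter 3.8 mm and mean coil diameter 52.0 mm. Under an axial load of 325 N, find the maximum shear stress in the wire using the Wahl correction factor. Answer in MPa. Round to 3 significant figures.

Spring index C = D/d = 52.0/3.8 = 13.6842
K_W = (4C−1)/(4C−4) + 0.615/C = 53.737/50.737 + 0.0449 = 1.1041
τ₀ = 8FD/(πd³) = 8·325·52.0/(π·3.8³) = 135200/172.39 = 784.29 MPa
τ_max = K·τ₀ = 1.1041 × 784.29 = 865.91 MPa

866 MPa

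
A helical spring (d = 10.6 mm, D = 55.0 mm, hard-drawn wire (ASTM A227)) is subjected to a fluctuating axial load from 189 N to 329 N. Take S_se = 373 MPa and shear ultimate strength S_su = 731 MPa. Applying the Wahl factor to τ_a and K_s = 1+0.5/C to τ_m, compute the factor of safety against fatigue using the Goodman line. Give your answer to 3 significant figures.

C = D/d = 55.0/10.6 = 5.1887; K_W = (4C−1)/(4C−4)+0.615/C = 1.2976; K_s = 1+0.5/C = 1.0964
F_a = (F_max−F_min)/2 = 70 N; F_m = (F_max+F_min)/2 = 259 N
τ_a = K_W·8F_aD/(πd³) = 1.2976 × 8.2316 = 10.681 MPa
τ_m = K_s·8F_mD/(πd³) = 1.0964 × 30.457 = 33.392 MPa
Goodman: 1/n_f = τ_a/S_se + τ_m/S_su = 10.681/373 + 33.392/731 = 0.02864 + 0.04568 = 0.074315
n_f = 1/0.074315 = 13.46

13.5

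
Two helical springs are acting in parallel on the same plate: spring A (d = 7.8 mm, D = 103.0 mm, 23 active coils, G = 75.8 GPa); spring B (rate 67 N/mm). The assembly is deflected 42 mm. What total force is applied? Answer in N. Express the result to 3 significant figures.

k_A = Gd⁴/(8D³N_a) = (75.8×10³)(7.8⁴)/(8·103.0³·23) = 1.3955 N/mm
Parallel: k_eq = 1.3955 + 67 = 68.395 N/mm
F = k_eq·δ = 68.395·42 = 2872.6 N

2870 N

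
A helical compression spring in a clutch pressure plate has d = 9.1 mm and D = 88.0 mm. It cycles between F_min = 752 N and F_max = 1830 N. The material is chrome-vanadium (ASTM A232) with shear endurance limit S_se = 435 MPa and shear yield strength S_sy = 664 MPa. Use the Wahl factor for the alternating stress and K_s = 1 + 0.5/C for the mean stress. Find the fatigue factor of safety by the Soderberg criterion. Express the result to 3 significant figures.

0.969

C = D/d = 88.0/9.1 = 9.6703; K_W = (4C−1)/(4C−4)+0.615/C = 1.1501; K_s = 1+0.5/C = 1.0517
F_a = (F_max−F_min)/2 = 539 N; F_m = (F_max+F_min)/2 = 1291 N
τ_a = K_W·8F_aD/(πd³) = 1.1501 × 160.28 = 184.34 MPa
τ_m = K_s·8F_mD/(πd³) = 1.0517 × 383.91 = 403.76 MPa
Soderberg: 1/n_f = τ_a/S_se + τ_m/S_sy = 184.34/435 + 403.76/664 = 0.42377 + 0.60807 = 1.0318
n_f = 1/1.0318 = 0.9691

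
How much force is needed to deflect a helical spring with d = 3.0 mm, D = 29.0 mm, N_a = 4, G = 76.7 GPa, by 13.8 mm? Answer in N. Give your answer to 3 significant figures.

k = Gd⁴/(8D³N_a) = (76.7×10³)(3.0⁴)/(8·29.0³·4) = 7.9604 N/mm
F = k·δ = 7.9604 × 13.8 = 109.85 N

110 N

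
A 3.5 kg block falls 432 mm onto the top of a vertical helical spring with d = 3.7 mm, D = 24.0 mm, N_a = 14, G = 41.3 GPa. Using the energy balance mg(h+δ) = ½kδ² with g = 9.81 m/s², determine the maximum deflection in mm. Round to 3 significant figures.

k = Gd⁴/(8D³N_a) = (41.3×10³)(3.7⁴)/(8·24.0³·14) = 4.9993 N/mm
W = mg = 3.5 × 9.81 = 34.335 N
½kδ² − Wδ − Wh = 0 → δ = (W + √(W² + 2kWh))/k
δ = (34.335 + √(1178.9 + 148305))/4.9993 = (34.335 + 386.63)/4.9993 = 84.206 mm

84.2 mm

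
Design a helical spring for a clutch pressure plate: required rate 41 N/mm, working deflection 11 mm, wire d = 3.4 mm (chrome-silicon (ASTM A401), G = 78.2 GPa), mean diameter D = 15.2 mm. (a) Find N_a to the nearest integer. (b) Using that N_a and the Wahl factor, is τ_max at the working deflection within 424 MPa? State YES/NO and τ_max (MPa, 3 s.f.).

N_a = Gd⁴/(8D³k) = (78.2×10³)(3.4⁴)/(8·15.2³·41) = 9.072 → N_a = 9
Actual rate k = Gd⁴/(8D³·9) = 41.329 N/mm
Working load F = kδ = 41.329·11 = 454.62 N
C = 15.2/3.4 = 4.4706; K_W = (4C−1)/(4C−4)+0.615/C = 1.3537
τ_max = K_W·8FD/(πd³) = 1.3537·447.71 = 606.05 MPa
τ_max > 424 MPa → exceeds allowable

(a) 9 coils; (b) NO, τ_max = 606 MPa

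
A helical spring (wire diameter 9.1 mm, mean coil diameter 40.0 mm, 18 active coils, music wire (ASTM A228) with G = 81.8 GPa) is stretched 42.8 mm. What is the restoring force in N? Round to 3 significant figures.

k = Gd⁴/(8D³N_a) = (81.8×10³)(9.1⁴)/(8·40.0³·18) = 60.866 N/mm
F = k·δ = 60.866 × 42.8 = 2605.1 N

2610 N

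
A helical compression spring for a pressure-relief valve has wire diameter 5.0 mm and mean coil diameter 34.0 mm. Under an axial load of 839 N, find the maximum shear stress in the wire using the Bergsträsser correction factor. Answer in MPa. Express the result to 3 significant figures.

Spring index C = D/d = 34.0/5.0 = 6.8000
K_B = (4C+2)/(4C−3) = 29.200/24.200 = 1.2066
τ₀ = 8FD/(πd³) = 8·839·34.0/(π·5.0³) = 228208/392.7 = 581.13 MPa
τ_max = K·τ₀ = 1.2066 × 581.13 = 701.19 MPa

701 MPa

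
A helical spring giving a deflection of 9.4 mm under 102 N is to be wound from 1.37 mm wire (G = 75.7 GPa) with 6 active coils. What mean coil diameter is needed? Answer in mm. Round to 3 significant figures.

Required rate k = F/δ = 102/9.4 = 10.851 N/mm
D = (Gd⁴/(8N_a·k))^(1/3) = (75.7×10³·1.37⁴/(8·6·10.851))^(1/3)
  = (511.994)^(1/3) = 8.0000 mm

8.00 mm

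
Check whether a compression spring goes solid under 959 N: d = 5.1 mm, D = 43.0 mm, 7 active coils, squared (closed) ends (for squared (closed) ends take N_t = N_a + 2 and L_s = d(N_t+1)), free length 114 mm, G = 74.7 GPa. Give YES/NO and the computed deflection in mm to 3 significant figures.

k = Gd⁴/(8D³N_a) = (74.7×10³)(5.1⁴)/(8·43.0³·7) = 11.35 N/mm
N_t = 9; L_s = 5.1·10 = 51 mm; δ_solid = L₀ − L_s = 114 − 51 = 63 mm
δ = F/k = 959/11.35 = 84.491 mm
δ ≥ δ_solid → spring goes solid

YES, δ = 84.5 mm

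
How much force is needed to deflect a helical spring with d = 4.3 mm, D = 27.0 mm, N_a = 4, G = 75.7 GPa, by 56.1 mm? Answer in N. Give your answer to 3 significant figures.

k = Gd⁴/(8D³N_a) = (75.7×10³)(4.3⁴)/(8·27.0³·4) = 41.089 N/mm
F = k·δ = 41.089 × 56.1 = 2305.1 N

2310 N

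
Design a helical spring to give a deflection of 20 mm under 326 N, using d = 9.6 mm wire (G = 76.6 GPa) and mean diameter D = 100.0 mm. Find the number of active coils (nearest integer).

Required rate k = F/δ = 326/20 = 16.3 N/mm
N_a = Gd⁴/(8D³k) = (76.6×10³ × 9.6⁴)/(8 × 100.0³ × 16.3)
    = 6.50599e+08 / 1.304e+08 = 4.989 → 5 coils

5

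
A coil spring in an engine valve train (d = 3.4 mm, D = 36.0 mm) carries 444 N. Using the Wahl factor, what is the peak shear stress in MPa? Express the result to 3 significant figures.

1180 MPa

Spring index C = D/d = 36.0/3.4 = 10.5882
K_W = (4C−1)/(4C−4) + 0.615/C = 41.353/38.353 + 0.0581 = 1.1363
τ₀ = 8FD/(πd³) = 8·444·36.0/(π·3.4³) = 127872/123.48 = 1035.6 MPa
τ_max = K·τ₀ = 1.1363 × 1035.6 = 1176.7 MPa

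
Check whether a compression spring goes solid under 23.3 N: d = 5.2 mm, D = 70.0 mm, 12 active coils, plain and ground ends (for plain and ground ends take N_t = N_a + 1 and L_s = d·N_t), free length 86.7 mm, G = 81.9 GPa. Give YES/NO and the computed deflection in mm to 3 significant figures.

k = Gd⁴/(8D³N_a) = (81.9×10³)(5.2⁴)/(8·70.0³·12) = 1.8186 N/mm
N_t = 13; L_s = 5.2·13 = 67.6 mm; δ_solid = L₀ − L_s = 86.7 − 67.6 = 19.1 mm
δ = F/k = 23.3/1.8186 = 12.812 mm
δ < δ_solid → spring does not go solid

NO, δ = 12.8 mm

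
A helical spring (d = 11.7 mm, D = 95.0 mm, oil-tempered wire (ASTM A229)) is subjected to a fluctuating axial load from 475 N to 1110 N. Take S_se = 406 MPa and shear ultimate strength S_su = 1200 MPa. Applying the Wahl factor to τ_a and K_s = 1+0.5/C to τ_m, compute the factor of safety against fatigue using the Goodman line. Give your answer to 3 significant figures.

C = D/d = 95.0/11.7 = 8.1197; K_W = (4C−1)/(4C−4)+0.615/C = 1.1811; K_s = 1+0.5/C = 1.0616
F_a = (F_max−F_min)/2 = 317.5 N; F_m = (F_max+F_min)/2 = 792.5 N
τ_a = K_W·8F_aD/(πd³) = 1.1811 × 47.957 = 56.641 MPa
τ_m = K_s·8F_mD/(πd³) = 1.0616 × 119.7 = 127.07 MPa
Goodman: 1/n_f = τ_a/S_se + τ_m/S_su = 56.641/406 + 127.07/1200 = 0.13951 + 0.10590 = 0.24541
n_f = 1/0.24541 = 4.075

4.07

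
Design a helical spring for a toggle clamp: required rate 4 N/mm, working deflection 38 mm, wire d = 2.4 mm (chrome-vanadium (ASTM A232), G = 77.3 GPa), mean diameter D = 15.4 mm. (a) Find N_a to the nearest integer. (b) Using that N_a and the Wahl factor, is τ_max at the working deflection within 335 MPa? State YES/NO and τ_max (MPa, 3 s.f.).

(a) 22 coils; (b) NO, τ_max = 531 MPa

N_a = Gd⁴/(8D³k) = (77.3×10³)(2.4⁴)/(8·15.4³·4) = 21.94 → N_a = 22
Actual rate k = Gd⁴/(8D³·22) = 3.9898 N/mm
Working load F = kδ = 3.9898·38 = 151.61 N
C = 15.4/2.4 = 6.4167; K_W = (4C−1)/(4C−4)+0.615/C = 1.2343
τ_max = K_W·8FD/(πd³) = 1.2343·430.09 = 530.86 MPa
τ_max > 335 MPa → exceeds allowable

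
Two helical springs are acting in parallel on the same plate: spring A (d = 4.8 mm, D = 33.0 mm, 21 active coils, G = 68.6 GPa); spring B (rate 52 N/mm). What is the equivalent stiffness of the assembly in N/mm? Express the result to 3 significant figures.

58.0 N/mm

k_A = Gd⁴/(8D³N_a) = (68.6×10³)(4.8⁴)/(8·33.0³·21) = 6.0317 N/mm
Parallel: k_eq = 6.0317 + 52 = 58.032 N/mm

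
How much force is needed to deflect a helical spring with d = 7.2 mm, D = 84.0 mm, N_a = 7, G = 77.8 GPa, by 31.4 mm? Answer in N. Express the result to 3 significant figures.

k = Gd⁴/(8D³N_a) = (77.8×10³)(7.2⁴)/(8·84.0³·7) = 6.2992 N/mm
F = k·δ = 6.2992 × 31.4 = 197.79 N

198 N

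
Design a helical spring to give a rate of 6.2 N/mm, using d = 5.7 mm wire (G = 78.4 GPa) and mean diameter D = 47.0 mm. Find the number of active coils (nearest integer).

N_a = Gd⁴/(8D³k) = (78.4×10³ × 5.7⁴)/(8 × 47.0³ × 6.2)
    = 8.2759e+07 / 5.14962e+06 = 16.07 → 16 coils

16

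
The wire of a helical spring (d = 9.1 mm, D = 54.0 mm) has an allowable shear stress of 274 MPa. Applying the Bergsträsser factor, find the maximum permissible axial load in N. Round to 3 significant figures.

1210 N

C = D/d = 54.0/9.1 = 5.9341
K_B = (4C+2)/(4C−3) = 25.736/20.736 = 1.2411
τ_max = K·8FD/(πd³) → F_max = τ_allow·πd³/(8DK)
F_max = 274·π·9.1³/(8·54.0·1.2411) = 6.4867e+05/536.17 = 1209.8 N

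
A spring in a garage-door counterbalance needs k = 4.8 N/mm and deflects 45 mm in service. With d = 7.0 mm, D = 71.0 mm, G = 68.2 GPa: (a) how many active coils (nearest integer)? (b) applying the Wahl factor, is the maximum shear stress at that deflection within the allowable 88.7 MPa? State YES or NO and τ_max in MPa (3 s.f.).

(a) 12 coils; (b) NO, τ_max = 129 MPa

N_a = Gd⁴/(8D³k) = (68.2×10³)(7.0⁴)/(8·71.0³·4.8) = 11.91 → N_a = 12
Actual rate k = Gd⁴/(8D³·12) = 4.7657 N/mm
Working load F = kδ = 4.7657·45 = 214.46 N
C = 71.0/7.0 = 10.1429; K_W = (4C−1)/(4C−4)+0.615/C = 1.1427
τ_max = K_W·8FD/(πd³) = 1.1427·113.04 = 129.17 MPa
τ_max > 88.7 MPa → exceeds allowable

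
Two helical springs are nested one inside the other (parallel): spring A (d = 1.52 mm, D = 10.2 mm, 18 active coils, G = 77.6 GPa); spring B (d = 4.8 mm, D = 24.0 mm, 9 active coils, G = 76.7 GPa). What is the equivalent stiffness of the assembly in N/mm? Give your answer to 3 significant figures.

43.6 N/mm

k_A = Gd⁴/(8D³N_a) = (77.6×10³)(1.52⁴)/(8·10.2³·18) = 2.7106 N/mm
k_B = Gd⁴/(8D³N_a) = (76.7×10³)(4.8⁴)/(8·24.0³·9) = 40.907 N/mm
Parallel: k_eq = 2.7106 + 40.907 = 43.617 N/mm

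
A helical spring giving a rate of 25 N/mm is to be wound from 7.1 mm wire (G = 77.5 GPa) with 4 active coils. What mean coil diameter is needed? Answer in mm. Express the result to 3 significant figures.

D = (Gd⁴/(8N_a·k))^(1/3) = (77.5×10³·7.1⁴/(8·4·25))^(1/3)
  = (246176)^(1/3) = 62.6732 mm

62.7 mm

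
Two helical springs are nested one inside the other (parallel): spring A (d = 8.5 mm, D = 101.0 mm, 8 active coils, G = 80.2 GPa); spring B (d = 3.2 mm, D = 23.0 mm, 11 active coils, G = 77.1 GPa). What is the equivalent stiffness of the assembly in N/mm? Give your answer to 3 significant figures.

13.9 N/mm

k_A = Gd⁴/(8D³N_a) = (80.2×10³)(8.5⁴)/(8·101.0³·8) = 6.349 N/mm
k_B = Gd⁴/(8D³N_a) = (77.1×10³)(3.2⁴)/(8·23.0³·11) = 7.5507 N/mm
Parallel: k_eq = 6.349 + 7.5507 = 13.9 N/mm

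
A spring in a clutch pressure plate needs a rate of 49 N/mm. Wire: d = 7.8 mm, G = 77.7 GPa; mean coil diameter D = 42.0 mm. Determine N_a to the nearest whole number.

N_a = Gd⁴/(8D³k) = (77.7×10³ × 7.8⁴)/(8 × 42.0³ × 49)
    = 2.87607e+08 / 2.90425e+07 = 9.903 → 10 coils

10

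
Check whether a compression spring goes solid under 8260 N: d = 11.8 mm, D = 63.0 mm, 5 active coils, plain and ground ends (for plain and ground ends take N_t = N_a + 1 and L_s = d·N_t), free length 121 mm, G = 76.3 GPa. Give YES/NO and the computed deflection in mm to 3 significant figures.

k = Gd⁴/(8D³N_a) = (76.3×10³)(11.8⁴)/(8·63.0³·5) = 147.9 N/mm
N_t = 6; L_s = 11.8·6 = 70.8 mm; δ_solid = L₀ − L_s = 121 − 70.8 = 50.2 mm
δ = F/k = 8260/147.9 = 55.848 mm
δ ≥ δ_solid → spring goes solid

YES, δ = 55.8 mm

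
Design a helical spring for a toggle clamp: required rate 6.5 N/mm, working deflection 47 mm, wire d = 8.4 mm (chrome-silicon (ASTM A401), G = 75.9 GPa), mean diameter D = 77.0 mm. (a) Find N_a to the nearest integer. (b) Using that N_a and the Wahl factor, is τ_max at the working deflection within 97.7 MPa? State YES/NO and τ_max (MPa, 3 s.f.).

(a) 16 coils; (b) NO, τ_max = 117 MPa

N_a = Gd⁴/(8D³k) = (75.9×10³)(8.4⁴)/(8·77.0³·6.5) = 15.92 → N_a = 16
Actual rate k = Gd⁴/(8D³·16) = 6.4666 N/mm
Working load F = kδ = 6.4666·47 = 303.93 N
C = 77.0/8.4 = 9.1667; K_W = (4C−1)/(4C−4)+0.615/C = 1.1589
τ_max = K_W·8FD/(πd³) = 1.1589·100.55 = 116.53 MPa
τ_max > 97.7 MPa → exceeds allowable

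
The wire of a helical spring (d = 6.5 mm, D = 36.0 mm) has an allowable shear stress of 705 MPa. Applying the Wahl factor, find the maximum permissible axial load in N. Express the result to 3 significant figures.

1650 N

C = D/d = 36.0/6.5 = 5.5385
K_W = (4C−1)/(4C−4) + 0.615/C = 21.154/18.154 + 0.1110 = 1.2763
τ_max = K·8FD/(πd³) → F_max = τ_allow·πd³/(8DK)
F_max = 705·π·6.5³/(8·36.0·1.2763) = 6.0825e+05/367.57 = 1654.8 N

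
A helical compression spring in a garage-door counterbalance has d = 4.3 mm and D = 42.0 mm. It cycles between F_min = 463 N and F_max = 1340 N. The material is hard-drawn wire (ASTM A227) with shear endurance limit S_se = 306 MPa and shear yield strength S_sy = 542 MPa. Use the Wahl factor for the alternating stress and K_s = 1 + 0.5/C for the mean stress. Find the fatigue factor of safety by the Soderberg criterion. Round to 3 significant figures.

0.219

C = D/d = 42.0/4.3 = 9.7674; K_W = (4C−1)/(4C−4)+0.615/C = 1.1485; K_s = 1+0.5/C = 1.0512
F_a = (F_max−F_min)/2 = 438.5 N; F_m = (F_max+F_min)/2 = 901.5 N
τ_a = K_W·8F_aD/(πd³) = 1.1485 × 589.87 = 677.47 MPa
τ_m = K_s·8F_mD/(πd³) = 1.0512 × 1212.7 = 1274.8 MPa
Soderberg: 1/n_f = τ_a/S_se + τ_m/S_sy = 677.47/306 + 1274.8/542 = 2.21394 + 2.35197 = 4.5659
n_f = 1/4.5659 = 0.219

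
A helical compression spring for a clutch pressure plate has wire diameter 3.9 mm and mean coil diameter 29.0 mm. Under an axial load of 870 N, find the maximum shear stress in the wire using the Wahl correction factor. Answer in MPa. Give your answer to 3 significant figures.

1300 MPa

Spring index C = D/d = 29.0/3.9 = 7.4359
K_W = (4C−1)/(4C−4) + 0.615/C = 28.744/25.744 + 0.0827 = 1.1992
τ₀ = 8FD/(πd³) = 8·870·29.0/(π·3.9³) = 201840/186.36 = 1083.1 MPa
τ_max = K·τ₀ = 1.1992 × 1083.1 = 1298.9 MPa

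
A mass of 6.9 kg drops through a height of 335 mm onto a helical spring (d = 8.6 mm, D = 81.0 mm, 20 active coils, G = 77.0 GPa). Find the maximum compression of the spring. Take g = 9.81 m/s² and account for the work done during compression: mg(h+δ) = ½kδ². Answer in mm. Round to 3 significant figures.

110 mm

k = Gd⁴/(8D³N_a) = (77.0×10³)(8.6⁴)/(8·81.0³·20) = 4.9535 N/mm
W = mg = 6.9 × 9.81 = 67.689 N
½kδ² − Wδ − Wh = 0 → δ = (W + √(W² + 2kWh))/k
δ = (67.689 + √(4581.8 + 224648))/4.9535 = (67.689 + 478.78)/4.9535 = 110.32 mm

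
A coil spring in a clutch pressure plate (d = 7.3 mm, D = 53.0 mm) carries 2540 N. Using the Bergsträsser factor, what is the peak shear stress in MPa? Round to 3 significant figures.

Spring index C = D/d = 53.0/7.3 = 7.2603
K_B = (4C+2)/(4C−3) = 31.041/26.041 = 1.1920
τ₀ = 8FD/(πd³) = 8·2540·53.0/(π·7.3³) = 1.07696e+06/1222.1 = 881.21 MPa
τ_max = K·τ₀ = 1.1920 × 881.21 = 1050.4 MPa

1050 MPa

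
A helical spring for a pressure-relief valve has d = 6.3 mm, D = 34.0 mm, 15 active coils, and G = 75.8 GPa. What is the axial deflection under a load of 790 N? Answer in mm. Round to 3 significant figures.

k = Gd⁴/(8D³N_a) = (75.8×10³)(6.3⁴)/(8·34.0³·15) = 25.317 N/mm
δ = F/k = 790 / 25.317 = 31.204 mm

31.2 mm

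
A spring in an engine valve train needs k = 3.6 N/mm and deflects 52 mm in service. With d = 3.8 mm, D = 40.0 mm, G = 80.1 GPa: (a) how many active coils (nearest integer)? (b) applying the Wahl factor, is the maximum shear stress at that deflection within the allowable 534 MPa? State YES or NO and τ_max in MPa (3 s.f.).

(a) 9 coils; (b) YES, τ_max = 398 MPa

N_a = Gd⁴/(8D³k) = (80.1×10³)(3.8⁴)/(8·40.0³·3.6) = 9.061 → N_a = 9
Actual rate k = Gd⁴/(8D³·9) = 3.6246 N/mm
Working load F = kδ = 3.6246·52 = 188.48 N
C = 40.0/3.8 = 10.5263; K_W = (4C−1)/(4C−4)+0.615/C = 1.1372
τ_max = K_W·8FD/(πd³) = 1.1372·349.87 = 397.86 MPa
τ_max ≤ 534 MPa → acceptable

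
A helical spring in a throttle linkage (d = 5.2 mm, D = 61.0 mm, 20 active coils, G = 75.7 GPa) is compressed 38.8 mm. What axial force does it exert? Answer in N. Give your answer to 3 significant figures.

59.1 N

k = Gd⁴/(8D³N_a) = (75.7×10³)(5.2⁴)/(8·61.0³·20) = 1.5241 N/mm
F = k·δ = 1.5241 × 38.8 = 59.133 N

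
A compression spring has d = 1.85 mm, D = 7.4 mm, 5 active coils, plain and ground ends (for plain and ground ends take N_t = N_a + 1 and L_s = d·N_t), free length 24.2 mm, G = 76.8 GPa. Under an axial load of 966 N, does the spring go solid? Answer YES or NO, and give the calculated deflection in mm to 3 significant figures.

k = Gd⁴/(8D³N_a) = (76.8×10³)(1.85⁴)/(8·7.4³·5) = 55.5 N/mm
N_t = 6; L_s = 1.85·6 = 11.1 mm; δ_solid = L₀ − L_s = 24.2 − 11.1 = 13.1 mm
δ = F/k = 966/55.5 = 17.405 mm
δ ≥ δ_solid → spring goes solid

YES, δ = 17.4 mm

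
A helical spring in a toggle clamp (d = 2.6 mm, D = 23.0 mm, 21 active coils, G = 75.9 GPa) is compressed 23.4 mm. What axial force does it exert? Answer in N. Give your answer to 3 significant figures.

39.7 N

k = Gd⁴/(8D³N_a) = (75.9×10³)(2.6⁴)/(8·23.0³·21) = 1.6968 N/mm
F = k·δ = 1.6968 × 23.4 = 39.706 N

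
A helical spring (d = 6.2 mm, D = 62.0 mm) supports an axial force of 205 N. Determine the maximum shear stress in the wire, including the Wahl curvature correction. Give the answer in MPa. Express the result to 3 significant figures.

Spring index C = D/d = 62.0/6.2 = 10.0000
K_W = (4C−1)/(4C−4) + 0.615/C = 39.000/36.000 + 0.0615 = 1.1448
τ₀ = 8FD/(πd³) = 8·205·62.0/(π·6.2³) = 101680/748.73 = 135.8 MPa
τ_max = K·τ₀ = 1.1448 × 135.8 = 155.47 MPa

155 MPa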